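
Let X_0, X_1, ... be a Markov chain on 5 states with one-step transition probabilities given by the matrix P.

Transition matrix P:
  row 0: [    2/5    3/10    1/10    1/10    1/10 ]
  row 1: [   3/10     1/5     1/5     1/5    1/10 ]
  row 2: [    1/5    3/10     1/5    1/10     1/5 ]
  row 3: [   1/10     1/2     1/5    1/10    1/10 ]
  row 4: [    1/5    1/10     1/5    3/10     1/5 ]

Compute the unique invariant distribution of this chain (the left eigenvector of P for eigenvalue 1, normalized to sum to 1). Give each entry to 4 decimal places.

π = [0.2654, 0.2770, 0.1735, 0.1538, 0.1304]

Balance equations π_j = Σ_i π_i·P[i][j]:
  π_0 = 2/5·π_0 + 3/10·π_1 + 1/5·π_2 + 1/10·π_3 + 1/5·π_4
  π_1 = 3/10·π_0 + 1/5·π_1 + 3/10·π_2 + 1/2·π_3 + 1/10·π_4
  π_2 = 1/10·π_0 + 1/5·π_1 + 1/5·π_2 + 1/5·π_3 + 1/5·π_4
  π_3 = 1/10·π_0 + 1/5·π_1 + 1/10·π_2 + 1/10·π_3 + 3/10·π_4
  normalize: π_0 + π_1 + π_2 + π_3 + π_4 = 1
Solving the linear system gives exactly π = [573/2159, 598/2159, 749/4318, 332/2159, 563/4318].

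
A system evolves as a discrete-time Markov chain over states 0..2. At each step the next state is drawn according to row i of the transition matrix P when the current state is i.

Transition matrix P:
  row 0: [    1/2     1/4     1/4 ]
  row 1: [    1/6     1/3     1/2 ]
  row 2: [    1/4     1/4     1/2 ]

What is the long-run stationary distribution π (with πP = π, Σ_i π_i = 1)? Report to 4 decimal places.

Balance equations π_j = Σ_i π_i·P[i][j]:
  π_0 = 1/2·π_0 + 1/6·π_1 + 1/4·π_2
  π_1 = 1/4·π_0 + 1/3·π_1 + 1/4·π_2
  normalize: π_0 + π_1 + π_2 = 1
Solving the linear system gives exactly π = [10/33, 3/11, 14/33].

π = [0.3030, 0.2727, 0.4242]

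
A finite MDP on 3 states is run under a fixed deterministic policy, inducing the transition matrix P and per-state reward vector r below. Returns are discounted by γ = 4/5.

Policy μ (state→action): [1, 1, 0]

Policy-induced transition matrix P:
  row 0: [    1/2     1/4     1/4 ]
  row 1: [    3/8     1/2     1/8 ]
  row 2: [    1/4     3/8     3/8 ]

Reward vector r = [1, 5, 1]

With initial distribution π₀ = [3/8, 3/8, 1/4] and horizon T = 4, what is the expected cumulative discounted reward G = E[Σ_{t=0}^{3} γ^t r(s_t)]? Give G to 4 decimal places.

G = 7.3695

t=0: π = [0.3750, 0.3750, 0.2500], E[r] = 2.5000, γ^t·E[r] = 2.500000, running G = 2.500000
t=1: π = [0.3906, 0.3750, 0.2344], E[r] = 2.5000, γ^t·E[r] = 2.000000, running G = 4.500000
t=2: π = [0.3945, 0.3730, 0.2324], E[r] = 2.4922, γ^t·E[r] = 1.595000, running G = 6.095000
t=3: π = [0.3953, 0.3723, 0.2324], E[r] = 2.4893, γ^t·E[r] = 1.274500, running G = 7.369500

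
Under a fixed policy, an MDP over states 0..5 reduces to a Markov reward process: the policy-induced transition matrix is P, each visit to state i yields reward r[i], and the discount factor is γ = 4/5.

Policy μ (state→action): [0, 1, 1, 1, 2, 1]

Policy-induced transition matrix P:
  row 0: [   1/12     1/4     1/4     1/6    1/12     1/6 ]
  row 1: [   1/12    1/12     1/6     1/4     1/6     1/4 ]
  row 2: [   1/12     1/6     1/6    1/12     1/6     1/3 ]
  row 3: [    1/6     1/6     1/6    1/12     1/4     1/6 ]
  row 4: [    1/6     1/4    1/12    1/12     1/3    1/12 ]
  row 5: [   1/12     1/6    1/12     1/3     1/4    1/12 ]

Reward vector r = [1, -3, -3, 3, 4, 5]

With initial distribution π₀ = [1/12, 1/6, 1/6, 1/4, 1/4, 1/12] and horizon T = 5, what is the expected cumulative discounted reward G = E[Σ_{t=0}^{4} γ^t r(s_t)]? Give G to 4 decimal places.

t=0: π = [0.0833, 0.1667, 0.1667, 0.2500, 0.2500, 0.0833], E[r] = 1.2500, γ^t·E[r] = 1.250000, running G = 1.250000
t=1: π = [0.1250, 0.1806, 0.1458, 0.1389, 0.2292, 0.1806], E[r] = 1.3819, γ^t·E[r] = 1.105556, running G = 2.355556
t=2: π = [0.1140, 0.1811, 0.1429, 0.1690, 0.2211, 0.1719], E[r] = 1.3924, γ^t·E[r] = 0.891111, running G = 3.246667
t=3: π = [0.1158, 0.1795, 0.1434, 0.1660, 0.2224, 0.1728], E[r] = 1.3989, γ^t·E[r] = 0.716247, running G = 3.962914
t=4: π = [0.1157, 0.1799, 0.1434, 0.1661, 0.2223, 0.1726], E[r] = 1.3964, γ^t·E[r] = 0.571977, running G = 4.534891

G = 4.5349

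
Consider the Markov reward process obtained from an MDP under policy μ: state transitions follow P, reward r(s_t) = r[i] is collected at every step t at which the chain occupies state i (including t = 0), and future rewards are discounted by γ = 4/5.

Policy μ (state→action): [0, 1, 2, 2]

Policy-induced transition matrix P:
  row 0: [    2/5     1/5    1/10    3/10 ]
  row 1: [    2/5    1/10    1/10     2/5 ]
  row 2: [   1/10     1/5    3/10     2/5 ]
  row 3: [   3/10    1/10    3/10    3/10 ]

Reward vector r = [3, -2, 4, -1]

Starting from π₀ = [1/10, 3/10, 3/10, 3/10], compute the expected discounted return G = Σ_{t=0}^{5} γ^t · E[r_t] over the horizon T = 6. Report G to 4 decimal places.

t=0: π = [0.1000, 0.3000, 0.3000, 0.3000], E[r] = 0.6000, γ^t·E[r] = 0.600000, running G = 0.600000
t=1: π = [0.2800, 0.1400, 0.2200, 0.3600], E[r] = 1.0800, γ^t·E[r] = 0.864000, running G = 1.464000
t=2: π = [0.2980, 0.1500, 0.2160, 0.3360], E[r] = 1.1220, γ^t·E[r] = 0.718080, running G = 2.182080
t=3: π = [0.3016, 0.1514, 0.2104, 0.3366], E[r] = 1.1070, γ^t·E[r] = 0.566784, running G = 2.748864
t=4: π = [0.3032, 0.1512, 0.2094, 0.3362], E[r] = 1.1087, γ^t·E[r] = 0.454115, running G = 3.202979
t=5: π = [0.3036, 0.1513, 0.2091, 0.3361], E[r] = 1.1086, γ^t·E[r] = 0.363255, running G = 3.566234

G = 3.5662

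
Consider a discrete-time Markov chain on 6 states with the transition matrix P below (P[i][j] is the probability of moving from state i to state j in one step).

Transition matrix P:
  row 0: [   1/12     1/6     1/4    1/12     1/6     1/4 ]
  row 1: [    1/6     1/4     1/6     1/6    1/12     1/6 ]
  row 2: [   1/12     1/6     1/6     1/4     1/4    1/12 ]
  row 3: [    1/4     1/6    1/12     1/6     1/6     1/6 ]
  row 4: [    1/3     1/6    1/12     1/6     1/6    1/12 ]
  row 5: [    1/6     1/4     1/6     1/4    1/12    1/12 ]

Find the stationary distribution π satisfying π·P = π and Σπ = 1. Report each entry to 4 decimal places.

Balance equations π_j = Σ_i π_i·P[i][j]:
  π_0 = 1/12·π_0 + 1/6·π_1 + 1/12·π_2 + 1/4·π_3 + 1/3·π_4 + 1/6·π_5
  π_1 = 1/6·π_0 + 1/4·π_1 + 1/6·π_2 + 1/6·π_3 + 1/6·π_4 + 1/4·π_5
  π_2 = 1/4·π_0 + 1/6·π_1 + 1/6·π_2 + 1/12·π_3 + 1/12·π_4 + 1/6·π_5
  π_3 = 1/12·π_0 + 1/6·π_1 + 1/4·π_2 + 1/6·π_3 + 1/6·π_4 + 1/4·π_5
  π_4 = 1/6·π_0 + 1/12·π_1 + 1/4·π_2 + 1/6·π_3 + 1/6·π_4 + 1/12·π_5
  normalize: π_0 + π_1 + π_2 + π_3 + π_4 + π_5 = 1
Solving the linear system gives exactly π = [48785/272786, 53171/272786, 21038/136393, 48181/272786, 20632/136393, 39309/272786].

π = [0.1788, 0.1949, 0.1542, 0.1766, 0.1513, 0.1441]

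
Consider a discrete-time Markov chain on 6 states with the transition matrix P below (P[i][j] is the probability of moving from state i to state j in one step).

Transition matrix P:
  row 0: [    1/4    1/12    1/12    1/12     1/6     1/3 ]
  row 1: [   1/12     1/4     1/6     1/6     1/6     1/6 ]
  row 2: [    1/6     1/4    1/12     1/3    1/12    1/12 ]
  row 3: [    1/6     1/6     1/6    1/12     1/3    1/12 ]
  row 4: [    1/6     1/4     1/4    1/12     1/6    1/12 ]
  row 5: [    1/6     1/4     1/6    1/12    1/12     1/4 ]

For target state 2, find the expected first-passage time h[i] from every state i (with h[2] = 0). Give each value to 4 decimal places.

First-step conditioning: h[2] = 0; for i ≠ 2, h[i] = 1 + Σ_k P[i][k]·h[k].
  h[0] = 1 + 1/4·h[0] + 1/12·h[1] + 1/12·h[3] + 1/6·h[4] + 1/3·h[5]
  h[1] = 1 + 1/12·h[0] + 1/4·h[1] + 1/6·h[3] + 1/6·h[4] + 1/6·h[5]
  h[3] = 1 + 1/6·h[0] + 1/6·h[1] + 1/12·h[3] + 1/3·h[4] + 1/12·h[5]
  h[4] = 1 + 1/6·h[0] + 1/4·h[1] + 1/12·h[3] + 1/6·h[4] + 1/12·h[5]
  h[5] = 1 + 1/6·h[0] + 1/4·h[1] + 1/12·h[3] + 1/12·h[4] + 1/4·h[5]
Solving the 5×5 linear system over states ≠ 2 gives exactly h = [225132/34397, 203952/34397, 0, 202944/34397, 188520/34397, 18852/3127] (h[2] = 0 is the target).

h = [6.5451, 5.9294, 0.0000, 5.9000, 5.4807, 6.0288]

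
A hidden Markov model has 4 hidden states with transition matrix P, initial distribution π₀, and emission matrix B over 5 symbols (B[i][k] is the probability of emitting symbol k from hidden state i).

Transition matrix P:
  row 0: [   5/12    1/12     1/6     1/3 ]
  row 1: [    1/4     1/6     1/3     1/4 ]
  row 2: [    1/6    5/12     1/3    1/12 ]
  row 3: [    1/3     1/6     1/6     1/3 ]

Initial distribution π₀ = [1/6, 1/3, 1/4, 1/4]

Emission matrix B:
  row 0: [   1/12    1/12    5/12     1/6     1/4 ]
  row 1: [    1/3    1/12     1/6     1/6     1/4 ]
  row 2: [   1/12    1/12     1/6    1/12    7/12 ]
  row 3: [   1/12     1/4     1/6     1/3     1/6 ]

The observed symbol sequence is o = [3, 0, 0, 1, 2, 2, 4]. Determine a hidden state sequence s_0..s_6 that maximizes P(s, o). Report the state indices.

t=0: δ = [2.778e-02, 5.556e-02, 2.083e-02, 8.333e-02]  (obs o_0=3)
t=1: δ = [2.315e-03, 4.630e-03, 1.543e-03, 2.315e-03]  ψ = [3, 3, 1, 3]  (obs o_1=0)
t=2: δ = [9.645e-05, 2.572e-04, 1.286e-04, 9.645e-05]  ψ = [1, 1, 1, 1]  (obs o_2=0)
t=3: δ = [5.358e-06, 4.465e-06, 7.144e-06, 1.608e-05]  ψ = [1, 2, 1, 1]  (obs o_3=1)
t=4: δ = [2.233e-06, 4.961e-07, 4.465e-07, 8.931e-07]  ψ = [3, 2, 3, 3]  (obs o_4=2)
t=5: δ = [3.876e-07, 3.101e-08, 6.202e-08, 1.240e-07]  ψ = [0, 0, 0, 0]  (obs o_5=2)
t=6: δ = [4.038e-08, 8.075e-09, 3.768e-08, 2.153e-08]  ψ = [0, 0, 0, 0]  (obs o_6=4)
backtrack: best end state = 0; path = [3, 1, 1, 3, 0, 0, 0]

path = [3, 1, 1, 3, 0, 0, 0]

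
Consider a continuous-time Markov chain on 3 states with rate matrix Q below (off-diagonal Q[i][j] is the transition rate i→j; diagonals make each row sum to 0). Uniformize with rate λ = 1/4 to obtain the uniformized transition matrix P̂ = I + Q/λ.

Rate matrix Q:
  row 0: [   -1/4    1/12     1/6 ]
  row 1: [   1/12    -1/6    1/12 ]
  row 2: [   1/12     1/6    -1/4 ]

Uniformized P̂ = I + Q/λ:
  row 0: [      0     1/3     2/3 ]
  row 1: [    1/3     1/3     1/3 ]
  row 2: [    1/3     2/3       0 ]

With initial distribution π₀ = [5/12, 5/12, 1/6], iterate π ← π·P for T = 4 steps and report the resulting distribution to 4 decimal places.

π = [0.2521, 0.4455, 0.3025]

t=0: π = [0.4167, 0.4167, 0.1667]
t=1: π = [0.1944, 0.3889, 0.4167]
t=2: π = [0.2685, 0.4722, 0.2593]
t=3: π = [0.2438, 0.4198, 0.3364]
t=4: π = [0.2521, 0.4455, 0.3025]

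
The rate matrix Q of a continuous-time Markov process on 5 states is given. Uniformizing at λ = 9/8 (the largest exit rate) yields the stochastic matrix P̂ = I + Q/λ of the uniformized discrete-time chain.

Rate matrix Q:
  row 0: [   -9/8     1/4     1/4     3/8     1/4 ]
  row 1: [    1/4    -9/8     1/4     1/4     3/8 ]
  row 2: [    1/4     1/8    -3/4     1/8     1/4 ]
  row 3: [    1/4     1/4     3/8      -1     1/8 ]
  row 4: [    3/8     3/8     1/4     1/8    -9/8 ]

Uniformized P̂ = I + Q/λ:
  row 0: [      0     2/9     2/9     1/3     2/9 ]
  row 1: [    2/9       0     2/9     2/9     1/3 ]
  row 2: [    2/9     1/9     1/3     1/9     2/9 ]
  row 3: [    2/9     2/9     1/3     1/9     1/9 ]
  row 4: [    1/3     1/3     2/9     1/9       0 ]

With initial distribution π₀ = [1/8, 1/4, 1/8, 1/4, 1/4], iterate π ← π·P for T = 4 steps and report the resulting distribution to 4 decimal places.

π = [0.1976, 0.1731, 0.2717, 0.1751, 0.1825]

t=0: π = [0.1250, 0.2500, 0.1250, 0.2500, 0.2500]
t=1: π = [0.2222, 0.1806, 0.2639, 0.1667, 0.1667]
t=2: π = [0.1914, 0.1713, 0.2701, 0.1806, 0.1867]
t=3: π = [0.2004, 0.1749, 0.2723, 0.1727, 0.1797]
t=4: π = [0.1976, 0.1731, 0.2717, 0.1751, 0.1825]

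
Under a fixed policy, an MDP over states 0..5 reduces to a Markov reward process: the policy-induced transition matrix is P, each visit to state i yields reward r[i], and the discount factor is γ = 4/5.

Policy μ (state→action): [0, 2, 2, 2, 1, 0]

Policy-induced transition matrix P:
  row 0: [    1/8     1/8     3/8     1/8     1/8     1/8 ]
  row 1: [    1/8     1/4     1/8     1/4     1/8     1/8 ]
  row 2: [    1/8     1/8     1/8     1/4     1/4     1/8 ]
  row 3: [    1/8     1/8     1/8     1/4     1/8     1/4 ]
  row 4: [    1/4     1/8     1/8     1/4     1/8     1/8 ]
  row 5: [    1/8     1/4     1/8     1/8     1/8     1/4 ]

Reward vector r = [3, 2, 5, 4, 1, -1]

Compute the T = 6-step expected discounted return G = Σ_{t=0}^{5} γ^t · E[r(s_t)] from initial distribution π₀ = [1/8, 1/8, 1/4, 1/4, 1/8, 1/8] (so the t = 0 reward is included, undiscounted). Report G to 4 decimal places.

t=0: π = [0.1250, 0.1250, 0.2500, 0.2500, 0.1250, 0.1250], E[r] = 2.8750, γ^t·E[r] = 2.875000, running G = 2.875000
t=1: π = [0.1406, 0.1563, 0.1563, 0.2188, 0.1563, 0.1719], E[r] = 2.3750, γ^t·E[r] = 1.900000, running G = 4.775000
t=2: π = [0.1445, 0.1660, 0.1602, 0.2109, 0.1445, 0.1738], E[r] = 2.3809, γ^t·E[r] = 1.523750, running G = 6.298750
t=3: π = [0.1431, 0.1675, 0.1611, 0.2102, 0.1450, 0.1731], E[r] = 2.3826, γ^t·E[r] = 1.219875, running G = 7.518625
t=4: π = [0.1431, 0.1676, 0.1608, 0.2105, 0.1451, 0.1729], E[r] = 2.3825, γ^t·E[r] = 0.975875, running G = 8.494500
t=5: π = [0.1431, 0.1676, 0.1608, 0.2105, 0.1451, 0.1729], E[r] = 2.3826, γ^t·E[r] = 0.780734, running G = 9.275234

G = 9.2752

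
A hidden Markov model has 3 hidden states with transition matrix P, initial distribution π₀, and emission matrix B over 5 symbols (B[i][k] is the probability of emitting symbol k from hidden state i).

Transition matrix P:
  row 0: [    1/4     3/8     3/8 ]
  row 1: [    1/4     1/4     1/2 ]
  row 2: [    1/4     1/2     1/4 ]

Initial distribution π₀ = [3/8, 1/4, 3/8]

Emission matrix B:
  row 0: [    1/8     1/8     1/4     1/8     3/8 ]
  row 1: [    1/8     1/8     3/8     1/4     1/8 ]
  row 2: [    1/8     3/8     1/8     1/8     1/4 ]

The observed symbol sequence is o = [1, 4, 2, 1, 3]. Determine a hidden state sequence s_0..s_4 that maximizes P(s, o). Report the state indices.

t=0: δ = [4.688e-02, 3.125e-02, 1.406e-01]  (obs o_0=1)
t=1: δ = [1.318e-02, 8.789e-03, 8.789e-03]  ψ = [2, 2, 2]  (obs o_1=4)
t=2: δ = [8.240e-04, 1.854e-03, 6.180e-04]  ψ = [0, 0, 0]  (obs o_2=2)
t=3: δ = [5.794e-05, 5.794e-05, 3.476e-04]  ψ = [1, 1, 1]  (obs o_3=1)
t=4: δ = [1.086e-05, 4.345e-05, 1.086e-05]  ψ = [2, 2, 2]  (obs o_4=3)
backtrack: best end state = 1; path = [2, 0, 1, 2, 1]

path = [2, 0, 1, 2, 1]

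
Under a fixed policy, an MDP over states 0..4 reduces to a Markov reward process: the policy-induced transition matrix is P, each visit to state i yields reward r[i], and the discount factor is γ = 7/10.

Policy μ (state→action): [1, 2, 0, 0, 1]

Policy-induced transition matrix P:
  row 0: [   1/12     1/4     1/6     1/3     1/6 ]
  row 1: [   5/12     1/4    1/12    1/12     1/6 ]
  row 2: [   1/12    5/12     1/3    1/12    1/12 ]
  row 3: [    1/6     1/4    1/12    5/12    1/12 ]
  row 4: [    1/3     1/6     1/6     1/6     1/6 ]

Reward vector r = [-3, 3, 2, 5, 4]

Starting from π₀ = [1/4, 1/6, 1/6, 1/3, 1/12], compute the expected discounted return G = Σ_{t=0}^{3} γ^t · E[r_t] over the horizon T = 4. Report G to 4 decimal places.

t=0: π = [0.2500, 0.1667, 0.1667, 0.3333, 0.0833], E[r] = 2.0833, γ^t·E[r] = 2.083333, running G = 2.083333
t=1: π = [0.1875, 0.2708, 0.1528, 0.2639, 0.1250], E[r] = 2.3750, γ^t·E[r] = 1.662500, running G = 3.745833
t=2: π = [0.2269, 0.2650, 0.1476, 0.2286, 0.1319], E[r] = 2.0804, γ^t·E[r] = 1.019416, running G = 4.765249
t=3: π = [0.2237, 0.2636, 0.1501, 0.2272, 0.1353], E[r] = 2.0974, γ^t·E[r] = 0.719397, running G = 5.484646

G = 5.4846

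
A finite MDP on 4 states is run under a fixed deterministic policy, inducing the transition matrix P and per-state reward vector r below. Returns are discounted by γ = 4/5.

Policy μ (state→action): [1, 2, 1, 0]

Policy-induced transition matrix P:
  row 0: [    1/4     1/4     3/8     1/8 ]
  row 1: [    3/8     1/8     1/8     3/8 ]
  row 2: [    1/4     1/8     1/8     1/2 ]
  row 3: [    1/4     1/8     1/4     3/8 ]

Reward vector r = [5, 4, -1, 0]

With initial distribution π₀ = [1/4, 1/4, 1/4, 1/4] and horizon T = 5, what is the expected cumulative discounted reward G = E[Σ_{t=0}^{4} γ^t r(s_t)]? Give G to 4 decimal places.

t=0: π = [0.2500, 0.2500, 0.2500, 0.2500], E[r] = 2.0000, γ^t·E[r] = 2.000000, running G = 2.000000
t=1: π = [0.2813, 0.1563, 0.2188, 0.3438], E[r] = 1.8125, γ^t·E[r] = 1.450000, running G = 3.450000
t=2: π = [0.2695, 0.1602, 0.2383, 0.3320], E[r] = 1.7500, γ^t·E[r] = 1.120000, running G = 4.570000
t=3: π = [0.2700, 0.1587, 0.2339, 0.3374], E[r] = 1.7510, γ^t·E[r] = 0.896500, running G = 5.466500
t=4: π = [0.2698, 0.1588, 0.2347, 0.3367], E[r] = 1.7495, γ^t·E[r] = 0.716600, running G = 6.183100

G = 6.1831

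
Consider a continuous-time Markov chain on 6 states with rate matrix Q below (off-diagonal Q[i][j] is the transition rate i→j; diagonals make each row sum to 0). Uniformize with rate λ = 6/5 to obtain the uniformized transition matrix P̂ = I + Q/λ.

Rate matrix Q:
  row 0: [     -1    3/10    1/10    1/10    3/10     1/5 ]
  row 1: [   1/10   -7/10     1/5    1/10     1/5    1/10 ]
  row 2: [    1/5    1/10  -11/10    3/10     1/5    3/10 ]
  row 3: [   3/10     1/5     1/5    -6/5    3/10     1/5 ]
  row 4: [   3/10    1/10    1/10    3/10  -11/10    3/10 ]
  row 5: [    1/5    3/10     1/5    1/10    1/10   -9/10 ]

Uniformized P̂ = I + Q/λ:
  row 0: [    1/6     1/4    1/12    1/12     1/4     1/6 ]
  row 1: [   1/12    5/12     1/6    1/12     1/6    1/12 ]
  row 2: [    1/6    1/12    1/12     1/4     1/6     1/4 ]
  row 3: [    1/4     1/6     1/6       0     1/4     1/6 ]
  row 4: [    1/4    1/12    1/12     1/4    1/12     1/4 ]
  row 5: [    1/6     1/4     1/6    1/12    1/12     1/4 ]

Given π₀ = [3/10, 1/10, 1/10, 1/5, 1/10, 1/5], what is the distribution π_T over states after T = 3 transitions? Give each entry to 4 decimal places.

t=0: π = [0.3000, 0.1000, 0.1000, 0.2000, 0.1000, 0.2000]
t=1: π = [0.1833, 0.2167, 0.1250, 0.1000, 0.1833, 0.1917]
t=2: π = [0.1722, 0.2264, 0.1257, 0.1264, 0.1590, 0.1903]
t=3: π = [0.1716, 0.2297, 0.1286, 0.1203, 0.1624, 0.1874]

π = [0.1716, 0.2297, 0.1286, 0.1203, 0.1624, 0.1874]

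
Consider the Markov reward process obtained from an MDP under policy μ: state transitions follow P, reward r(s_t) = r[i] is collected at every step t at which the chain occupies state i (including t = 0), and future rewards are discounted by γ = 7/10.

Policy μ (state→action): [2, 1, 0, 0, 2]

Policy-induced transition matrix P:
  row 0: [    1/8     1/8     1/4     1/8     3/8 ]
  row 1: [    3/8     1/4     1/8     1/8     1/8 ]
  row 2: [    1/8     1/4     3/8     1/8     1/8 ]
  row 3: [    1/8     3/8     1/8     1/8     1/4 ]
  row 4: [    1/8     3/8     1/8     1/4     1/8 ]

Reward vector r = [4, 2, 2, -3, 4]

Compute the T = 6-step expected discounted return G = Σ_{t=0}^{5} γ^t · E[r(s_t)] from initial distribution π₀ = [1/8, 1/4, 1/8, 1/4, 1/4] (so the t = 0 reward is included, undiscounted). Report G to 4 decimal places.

G = 5.3978

t=0: π = [0.1250, 0.2500, 0.1250, 0.2500, 0.2500], E[r] = 1.5000, γ^t·E[r] = 1.500000, running G = 1.500000
t=1: π = [0.1875, 0.2969, 0.1719, 0.1563, 0.1875], E[r] = 1.9688, γ^t·E[r] = 1.378125, running G = 2.878125
t=2: π = [0.1992, 0.2695, 0.1914, 0.1484, 0.1914], E[r] = 2.0391, γ^t·E[r] = 0.999141, running G = 3.877266
t=3: π = [0.1924, 0.2676, 0.1978, 0.1489, 0.1934], E[r] = 2.0269, γ^t·E[r] = 0.695211, running G = 4.572477
t=4: π = [0.1919, 0.2687, 0.1985, 0.1492, 0.1917], E[r] = 2.0214, γ^t·E[r] = 0.485329, running G = 5.057806
t=5: π = [0.1922, 0.2686, 0.1986, 0.1490, 0.1916], E[r] = 2.0228, γ^t·E[r] = 0.339970, running G = 5.397776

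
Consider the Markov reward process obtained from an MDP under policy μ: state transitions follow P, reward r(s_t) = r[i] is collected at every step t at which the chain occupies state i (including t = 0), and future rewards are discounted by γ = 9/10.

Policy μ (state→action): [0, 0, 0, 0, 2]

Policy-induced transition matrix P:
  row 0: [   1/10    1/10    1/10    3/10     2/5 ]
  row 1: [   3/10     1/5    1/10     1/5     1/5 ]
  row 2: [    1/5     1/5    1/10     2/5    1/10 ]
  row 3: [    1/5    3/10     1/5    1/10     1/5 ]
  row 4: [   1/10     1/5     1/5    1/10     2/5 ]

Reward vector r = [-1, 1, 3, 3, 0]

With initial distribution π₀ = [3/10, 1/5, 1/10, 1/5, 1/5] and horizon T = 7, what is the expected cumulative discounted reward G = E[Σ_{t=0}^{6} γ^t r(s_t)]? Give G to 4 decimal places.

G = 5.3051

t=0: π = [0.3000, 0.2000, 0.1000, 0.2000, 0.2000], E[r] = 0.8000, γ^t·E[r] = 0.800000, running G = 0.800000
t=1: π = [0.1700, 0.1900, 0.1400, 0.2100, 0.2900], E[r] = 1.0700, γ^t·E[r] = 0.963000, running G = 1.763000
t=2: π = [0.1730, 0.2040, 0.1500, 0.1950, 0.2780], E[r] = 1.0660, γ^t·E[r] = 0.863460, running G = 2.626460
t=3: π = [0.1753, 0.2022, 0.1473, 0.2000, 0.2752], E[r] = 1.0688, γ^t·E[r] = 0.779155, running G = 3.405615
t=4: π = [0.1752, 0.2025, 0.1475, 0.1995, 0.2754], E[r] = 1.0683, γ^t·E[r] = 0.700892, running G = 4.106507
t=5: π = [0.1752, 0.2024, 0.1475, 0.1995, 0.2754], E[r] = 1.0683, γ^t·E[r] = 0.630820, running G = 4.737328
t=6: π = [0.1752, 0.2024, 0.1475, 0.1995, 0.2754], E[r] = 1.0683, γ^t·E[r] = 0.567736, running G = 5.305063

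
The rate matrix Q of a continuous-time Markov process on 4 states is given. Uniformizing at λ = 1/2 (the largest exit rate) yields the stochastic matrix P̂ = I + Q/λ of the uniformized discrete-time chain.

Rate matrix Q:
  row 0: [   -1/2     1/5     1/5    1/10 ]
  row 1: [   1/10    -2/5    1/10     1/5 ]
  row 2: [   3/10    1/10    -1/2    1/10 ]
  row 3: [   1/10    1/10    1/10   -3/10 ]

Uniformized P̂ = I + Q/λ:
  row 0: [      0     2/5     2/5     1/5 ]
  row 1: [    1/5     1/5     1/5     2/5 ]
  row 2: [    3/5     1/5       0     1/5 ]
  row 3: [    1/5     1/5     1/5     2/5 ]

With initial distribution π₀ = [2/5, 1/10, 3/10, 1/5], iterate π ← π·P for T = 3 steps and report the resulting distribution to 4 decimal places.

π = [0.2336, 0.2480, 0.2072, 0.3112]

t=0: π = [0.4000, 0.1000, 0.3000, 0.2000]
t=1: π = [0.2400, 0.2800, 0.2200, 0.2600]
t=2: π = [0.2400, 0.2480, 0.2040, 0.3080]
t=3: π = [0.2336, 0.2480, 0.2072, 0.3112]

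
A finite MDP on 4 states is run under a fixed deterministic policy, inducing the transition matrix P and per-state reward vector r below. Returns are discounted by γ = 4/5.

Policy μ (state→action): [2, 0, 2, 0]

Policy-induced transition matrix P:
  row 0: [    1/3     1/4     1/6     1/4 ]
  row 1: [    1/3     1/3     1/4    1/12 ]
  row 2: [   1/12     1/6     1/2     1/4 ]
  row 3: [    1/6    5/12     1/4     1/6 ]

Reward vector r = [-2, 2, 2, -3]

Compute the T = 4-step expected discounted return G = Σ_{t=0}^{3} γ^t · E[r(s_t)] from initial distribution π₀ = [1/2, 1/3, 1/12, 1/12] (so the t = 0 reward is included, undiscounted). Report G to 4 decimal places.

G = -0.3955

t=0: π = [0.5000, 0.3333, 0.0833, 0.0833], E[r] = -0.4167, γ^t·E[r] = -0.416667, running G = -0.416667
t=1: π = [0.2986, 0.2847, 0.2292, 0.1875], E[r] = -0.1319, γ^t·E[r] = -0.105556, running G = -0.522222
t=2: π = [0.2448, 0.2859, 0.2824, 0.1869], E[r] = 0.0862, γ^t·E[r] = 0.055185, running G = -0.467037
t=3: π = [0.2316, 0.2814, 0.3002, 0.1868], E[r] = 0.1398, γ^t·E[r] = 0.071580, running G = -0.395457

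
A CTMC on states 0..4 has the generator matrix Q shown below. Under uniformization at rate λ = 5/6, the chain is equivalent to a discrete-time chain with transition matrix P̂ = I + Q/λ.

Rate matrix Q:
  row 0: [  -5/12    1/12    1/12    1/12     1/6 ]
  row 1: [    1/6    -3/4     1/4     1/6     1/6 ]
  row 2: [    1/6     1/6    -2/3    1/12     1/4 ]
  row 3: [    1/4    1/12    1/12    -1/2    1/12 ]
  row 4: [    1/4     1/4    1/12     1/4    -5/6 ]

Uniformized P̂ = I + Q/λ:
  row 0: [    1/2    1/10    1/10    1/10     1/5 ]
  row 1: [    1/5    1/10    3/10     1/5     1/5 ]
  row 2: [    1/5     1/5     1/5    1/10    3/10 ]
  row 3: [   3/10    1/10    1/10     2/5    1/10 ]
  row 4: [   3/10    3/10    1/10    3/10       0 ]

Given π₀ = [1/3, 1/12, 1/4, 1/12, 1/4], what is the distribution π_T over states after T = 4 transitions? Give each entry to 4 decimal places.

t=0: π = [0.3333, 0.0833, 0.2500, 0.0833, 0.2500]
t=1: π = [0.3333, 0.1750, 0.1417, 0.1833, 0.1667]
t=2: π = [0.3350, 0.1475, 0.1492, 0.2058, 0.1625]
t=3: π = [0.3373, 0.1474, 0.1444, 0.2090, 0.1618]
t=4: π = [0.3383, 0.1468, 0.1439, 0.2098, 0.1612]

π = [0.3383, 0.1468, 0.1439, 0.2098, 0.1612]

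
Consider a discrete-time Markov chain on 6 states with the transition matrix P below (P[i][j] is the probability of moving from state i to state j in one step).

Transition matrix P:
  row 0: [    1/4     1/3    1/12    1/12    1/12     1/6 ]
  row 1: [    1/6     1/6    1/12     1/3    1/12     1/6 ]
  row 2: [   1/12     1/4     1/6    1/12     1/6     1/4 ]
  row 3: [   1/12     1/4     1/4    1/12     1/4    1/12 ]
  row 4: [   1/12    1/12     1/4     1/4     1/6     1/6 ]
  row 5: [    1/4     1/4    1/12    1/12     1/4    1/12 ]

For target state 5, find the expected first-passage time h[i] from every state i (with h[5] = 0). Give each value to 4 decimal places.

First-step conditioning: h[5] = 0; for i ≠ 5, h[i] = 1 + Σ_k P[i][k]·h[k].
  h[0] = 1 + 1/4·h[0] + 1/3·h[1] + 1/12·h[2] + 1/12·h[3] + 1/12·h[4]
  h[1] = 1 + 1/6·h[0] + 1/6·h[1] + 1/12·h[2] + 1/3·h[3] + 1/12·h[4]
  h[2] = 1 + 1/12·h[0] + 1/4·h[1] + 1/6·h[2] + 1/12·h[3] + 1/6·h[4]
  h[3] = 1 + 1/12·h[0] + 1/4·h[1] + 1/4·h[2] + 1/12·h[3] + 1/4·h[4]
  h[4] = 1 + 1/12·h[0] + 1/12·h[1] + 1/4·h[2] + 1/4·h[3] + 1/6·h[4]
Solving the 5×5 linear system over states ≠ 5 gives exactly h = [39942/6593, 40500/6593, 36228/6593, 42546/6593, 39588/6593, 0] (h[5] = 0 is the target).

h = [6.0582, 6.1429, 5.4949, 6.4532, 6.0046, 0.0000]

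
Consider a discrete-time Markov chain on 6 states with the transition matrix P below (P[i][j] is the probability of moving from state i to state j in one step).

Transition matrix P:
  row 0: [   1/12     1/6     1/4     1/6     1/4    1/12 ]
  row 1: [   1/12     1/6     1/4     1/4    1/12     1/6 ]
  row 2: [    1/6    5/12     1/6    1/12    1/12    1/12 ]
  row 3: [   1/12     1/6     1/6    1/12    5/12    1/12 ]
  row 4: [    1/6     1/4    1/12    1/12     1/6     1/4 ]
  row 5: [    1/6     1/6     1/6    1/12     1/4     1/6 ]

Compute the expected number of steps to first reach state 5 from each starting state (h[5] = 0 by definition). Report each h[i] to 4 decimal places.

First-step conditioning: h[5] = 0; for i ≠ 5, h[i] = 1 + Σ_k P[i][k]·h[k].
  h[0] = 1 + 1/12·h[0] + 1/6·h[1] + 1/4·h[2] + 1/6·h[3] + 1/4·h[4]
  h[1] = 1 + 1/12·h[0] + 1/6·h[1] + 1/4·h[2] + 1/4·h[3] + 1/12·h[4]
  h[2] = 1 + 1/6·h[0] + 5/12·h[1] + 1/6·h[2] + 1/12·h[3] + 1/12·h[4]
  h[3] = 1 + 1/12·h[0] + 1/6·h[1] + 1/6·h[2] + 1/12·h[3] + 5/12·h[4]
  h[4] = 1 + 1/6·h[0] + 1/4·h[1] + 1/12·h[2] + 1/12·h[3] + 1/6·h[4]
Solving the 5×5 linear system over states ≠ 5 gives exactly h = [104324/13961, 4268/607, 105648/13961, 101680/13961, 87800/13961, 0] (h[5] = 0 is the target).

h = [7.4725, 7.0313, 7.5674, 7.2831, 6.2889, 0.0000]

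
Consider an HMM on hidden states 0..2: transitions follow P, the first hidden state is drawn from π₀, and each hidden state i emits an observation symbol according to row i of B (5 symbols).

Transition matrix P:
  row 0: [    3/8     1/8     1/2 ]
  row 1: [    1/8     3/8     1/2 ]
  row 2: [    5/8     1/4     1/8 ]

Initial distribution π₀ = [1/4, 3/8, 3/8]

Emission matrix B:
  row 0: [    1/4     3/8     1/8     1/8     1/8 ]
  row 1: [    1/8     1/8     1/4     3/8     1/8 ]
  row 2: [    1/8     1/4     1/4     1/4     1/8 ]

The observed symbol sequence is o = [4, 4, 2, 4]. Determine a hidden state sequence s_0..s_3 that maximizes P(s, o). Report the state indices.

path = [2, 0, 2, 0]

t=0: δ = [3.125e-02, 4.688e-02, 4.688e-02]  (obs o_0=4)
t=1: δ = [3.662e-03, 2.197e-03, 2.930e-03]  ψ = [2, 1, 1]  (obs o_1=4)
t=2: δ = [2.289e-04, 2.060e-04, 4.578e-04]  ψ = [2, 1, 0]  (obs o_2=2)
t=3: δ = [3.576e-05, 1.431e-05, 1.431e-05]  ψ = [2, 2, 0]  (obs o_3=4)
backtrack: best end state = 0; path = [2, 0, 2, 0]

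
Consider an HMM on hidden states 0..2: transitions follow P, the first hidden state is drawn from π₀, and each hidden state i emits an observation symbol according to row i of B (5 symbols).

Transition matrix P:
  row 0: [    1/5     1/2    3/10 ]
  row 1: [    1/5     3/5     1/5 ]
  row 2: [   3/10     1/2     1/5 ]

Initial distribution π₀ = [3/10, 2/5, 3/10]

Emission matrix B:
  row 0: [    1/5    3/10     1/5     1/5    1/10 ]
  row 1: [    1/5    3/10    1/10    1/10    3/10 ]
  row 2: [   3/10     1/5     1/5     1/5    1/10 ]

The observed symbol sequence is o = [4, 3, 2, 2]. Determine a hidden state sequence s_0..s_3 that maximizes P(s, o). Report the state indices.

t=0: δ = [3.000e-02, 1.200e-01, 3.000e-02]  (obs o_0=4)
t=1: δ = [4.800e-03, 7.200e-03, 4.800e-03]  ψ = [1, 1, 1]  (obs o_1=3)
t=2: δ = [2.880e-04, 4.320e-04, 2.880e-04]  ψ = [1, 1, 0]  (obs o_2=2)
t=3: δ = [1.728e-05, 2.592e-05, 1.728e-05]  ψ = [1, 1, 0]  (obs o_3=2)
backtrack: best end state = 1; path = [1, 1, 1, 1]

path = [1, 1, 1, 1]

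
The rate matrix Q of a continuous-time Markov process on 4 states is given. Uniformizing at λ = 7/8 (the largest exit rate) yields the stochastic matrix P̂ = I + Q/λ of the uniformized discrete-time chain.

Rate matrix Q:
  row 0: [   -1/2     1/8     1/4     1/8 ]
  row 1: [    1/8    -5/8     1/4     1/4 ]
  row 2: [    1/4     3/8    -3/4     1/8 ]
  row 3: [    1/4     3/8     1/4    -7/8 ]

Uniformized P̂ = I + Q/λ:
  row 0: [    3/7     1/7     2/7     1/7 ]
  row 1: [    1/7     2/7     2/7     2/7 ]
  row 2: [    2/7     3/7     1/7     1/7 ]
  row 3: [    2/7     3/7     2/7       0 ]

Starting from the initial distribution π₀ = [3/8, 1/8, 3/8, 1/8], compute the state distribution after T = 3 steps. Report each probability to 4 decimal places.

π = [0.2850, 0.3043, 0.2496, 0.1611]

t=0: π = [0.3750, 0.1250, 0.3750, 0.1250]
t=1: π = [0.3214, 0.3036, 0.2321, 0.1429]
t=2: π = [0.2883, 0.2934, 0.2526, 0.1658]
t=3: π = [0.2850, 0.3043, 0.2496, 0.1611]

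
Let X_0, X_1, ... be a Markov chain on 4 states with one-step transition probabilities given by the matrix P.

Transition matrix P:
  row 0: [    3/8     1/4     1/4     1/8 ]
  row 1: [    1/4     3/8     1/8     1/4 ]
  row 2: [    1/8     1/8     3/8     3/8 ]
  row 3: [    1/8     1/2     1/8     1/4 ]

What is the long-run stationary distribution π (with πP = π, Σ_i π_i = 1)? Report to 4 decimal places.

π = [0.2212, 0.3274, 0.2035, 0.2478]

Balance equations π_j = Σ_i π_i·P[i][j]:
  π_0 = 3/8·π_0 + 1/4·π_1 + 1/8·π_2 + 1/8·π_3
  π_1 = 1/4·π_0 + 3/8·π_1 + 1/8·π_2 + 1/2·π_3
  π_2 = 1/4·π_0 + 1/8·π_1 + 3/8·π_2 + 1/8·π_3
  normalize: π_0 + π_1 + π_2 + π_3 = 1
Solving the linear system gives exactly π = [25/113, 37/113, 23/113, 28/113].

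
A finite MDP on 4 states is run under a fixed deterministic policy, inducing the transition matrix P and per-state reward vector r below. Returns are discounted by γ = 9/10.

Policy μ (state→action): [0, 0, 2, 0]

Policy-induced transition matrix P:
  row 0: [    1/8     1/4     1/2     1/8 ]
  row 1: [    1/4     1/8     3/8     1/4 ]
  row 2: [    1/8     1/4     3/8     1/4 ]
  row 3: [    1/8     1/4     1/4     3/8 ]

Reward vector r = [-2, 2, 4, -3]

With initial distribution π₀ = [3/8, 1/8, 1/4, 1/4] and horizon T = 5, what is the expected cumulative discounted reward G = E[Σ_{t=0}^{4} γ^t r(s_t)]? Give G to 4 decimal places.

t=0: π = [0.3750, 0.1250, 0.2500, 0.2500], E[r] = -0.2500, γ^t·E[r] = -0.250000, running G = -0.250000
t=1: π = [0.1406, 0.2344, 0.3906, 0.2344], E[r] = 1.0469, γ^t·E[r] = 0.942188, running G = 0.692188
t=2: π = [0.1543, 0.2207, 0.3633, 0.2617], E[r] = 0.8008, γ^t·E[r] = 0.648633, running G = 1.340820
t=3: π = [0.1526, 0.2224, 0.3616, 0.2634], E[r] = 0.7957, γ^t·E[r] = 0.580032, running G = 1.920852
t=4: π = [0.1528, 0.2222, 0.3611, 0.2639], E[r] = 0.7918, γ^t·E[r] = 0.519506, running G = 2.440358

G = 2.4404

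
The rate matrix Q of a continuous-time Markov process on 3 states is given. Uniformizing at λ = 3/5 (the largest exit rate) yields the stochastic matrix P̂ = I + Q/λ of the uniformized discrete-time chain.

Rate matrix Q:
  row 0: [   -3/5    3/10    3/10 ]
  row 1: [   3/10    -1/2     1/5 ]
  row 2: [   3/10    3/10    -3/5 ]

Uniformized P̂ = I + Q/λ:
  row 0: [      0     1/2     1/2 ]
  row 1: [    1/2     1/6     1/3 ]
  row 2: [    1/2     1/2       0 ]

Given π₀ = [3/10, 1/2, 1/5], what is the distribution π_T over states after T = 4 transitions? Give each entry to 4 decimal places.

π = [0.3313, 0.3765, 0.2922]

t=0: π = [0.3000, 0.5000, 0.2000]
t=1: π = [0.3500, 0.3333, 0.3167]
t=2: π = [0.3250, 0.3889, 0.2861]
t=3: π = [0.3375, 0.3704, 0.2921]
t=4: π = [0.3313, 0.3765, 0.2922]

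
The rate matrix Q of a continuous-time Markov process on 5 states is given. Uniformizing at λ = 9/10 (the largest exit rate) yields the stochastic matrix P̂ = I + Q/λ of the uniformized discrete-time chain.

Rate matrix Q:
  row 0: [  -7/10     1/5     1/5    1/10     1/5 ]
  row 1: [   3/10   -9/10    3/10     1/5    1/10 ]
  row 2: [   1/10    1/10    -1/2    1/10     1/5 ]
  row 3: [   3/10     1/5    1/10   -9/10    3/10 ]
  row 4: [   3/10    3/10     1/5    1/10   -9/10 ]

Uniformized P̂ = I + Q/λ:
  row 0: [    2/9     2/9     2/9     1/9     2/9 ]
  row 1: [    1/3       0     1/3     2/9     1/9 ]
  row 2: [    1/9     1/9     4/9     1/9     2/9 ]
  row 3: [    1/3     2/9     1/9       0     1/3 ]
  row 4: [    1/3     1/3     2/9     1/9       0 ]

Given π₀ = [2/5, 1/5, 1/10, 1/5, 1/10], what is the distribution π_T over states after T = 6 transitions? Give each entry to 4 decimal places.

π = [0.2413, 0.1712, 0.2934, 0.1171, 0.1769]

t=0: π = [0.4000, 0.2000, 0.1000, 0.2000, 0.1000]
t=1: π = [0.2667, 0.1778, 0.2444, 0.1111, 0.2000]
t=2: π = [0.2494, 0.1778, 0.2840, 0.1185, 0.1704]
t=3: π = [0.2425, 0.1701, 0.2919, 0.1177, 0.1778]
t=4: π = [0.2415, 0.1717, 0.2929, 0.1169, 0.1769]
t=5: π = [0.2414, 0.1712, 0.2934, 0.1172, 0.1768]
t=6: π = [0.2413, 0.1712, 0.2934, 0.1171, 0.1769]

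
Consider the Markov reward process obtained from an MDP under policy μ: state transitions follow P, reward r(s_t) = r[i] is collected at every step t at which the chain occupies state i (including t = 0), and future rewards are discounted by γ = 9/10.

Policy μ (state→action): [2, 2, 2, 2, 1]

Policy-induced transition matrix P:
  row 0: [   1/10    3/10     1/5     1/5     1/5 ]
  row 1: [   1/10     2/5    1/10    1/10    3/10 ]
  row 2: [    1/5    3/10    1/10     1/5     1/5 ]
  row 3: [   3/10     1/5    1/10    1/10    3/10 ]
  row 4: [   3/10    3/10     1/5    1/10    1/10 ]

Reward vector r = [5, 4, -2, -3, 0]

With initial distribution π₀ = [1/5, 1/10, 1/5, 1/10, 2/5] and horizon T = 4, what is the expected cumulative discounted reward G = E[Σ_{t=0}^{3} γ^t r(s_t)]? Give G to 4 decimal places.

G = 4.4086

t=0: π = [0.2000, 0.1000, 0.2000, 0.1000, 0.4000], E[r] = 0.7000, γ^t·E[r] = 0.700000, running G = 0.700000
t=1: π = [0.2200, 0.3000, 0.1600, 0.1400, 0.1800], E[r] = 1.5600, γ^t·E[r] = 1.404000, running G = 2.104000
t=2: π = [0.1800, 0.3160, 0.1400, 0.1380, 0.2260], E[r] = 1.4700, γ^t·E[r] = 1.190700, running G = 3.294700
t=3: π = [0.1868, 0.3178, 0.1406, 0.1320, 0.2228], E[r] = 1.5280, γ^t·E[r] = 1.113912, running G = 4.408612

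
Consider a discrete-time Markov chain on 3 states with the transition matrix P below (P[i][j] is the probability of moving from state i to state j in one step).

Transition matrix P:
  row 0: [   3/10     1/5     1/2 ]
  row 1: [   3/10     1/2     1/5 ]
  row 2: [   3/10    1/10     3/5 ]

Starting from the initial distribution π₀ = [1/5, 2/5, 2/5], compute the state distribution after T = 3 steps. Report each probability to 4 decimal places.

π = [0.3000, 0.2268, 0.4732]

t=0: π = [0.2000, 0.4000, 0.4000]
t=1: π = [0.3000, 0.2800, 0.4200]
t=2: π = [0.3000, 0.2420, 0.4580]
t=3: π = [0.3000, 0.2268, 0.4732]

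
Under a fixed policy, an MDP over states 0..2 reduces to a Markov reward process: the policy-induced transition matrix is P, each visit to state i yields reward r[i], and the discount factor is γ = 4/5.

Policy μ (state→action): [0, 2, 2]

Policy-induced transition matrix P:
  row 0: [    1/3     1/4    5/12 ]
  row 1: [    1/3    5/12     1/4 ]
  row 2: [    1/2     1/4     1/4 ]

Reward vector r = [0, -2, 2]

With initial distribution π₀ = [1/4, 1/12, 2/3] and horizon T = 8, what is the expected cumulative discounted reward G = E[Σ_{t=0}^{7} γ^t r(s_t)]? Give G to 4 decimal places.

t=0: π = [0.2500, 0.0833, 0.6667], E[r] = 1.1667, γ^t·E[r] = 1.166667, running G = 1.166667
t=1: π = [0.4444, 0.2639, 0.2917], E[r] = 0.0556, γ^t·E[r] = 0.044444, running G = 1.211111
t=2: π = [0.3819, 0.2940, 0.3241], E[r] = 0.0602, γ^t·E[r] = 0.038519, running G = 1.249630
t=3: π = [0.3873, 0.2990, 0.3137], E[r] = 0.0293, γ^t·E[r] = 0.015012, running G = 1.264642
t=4: π = [0.3856, 0.2998, 0.3146], E[r] = 0.0294, γ^t·E[r] = 0.012063, running G = 1.276705
t=5: π = [0.3858, 0.3000, 0.3143], E[r] = 0.0286, γ^t·E[r] = 0.009369, running G = 1.286074
t=6: π = [0.3857, 0.3000, 0.3143], E[r] = 0.0286, γ^t·E[r] = 0.007496, running G = 1.293570
t=7: π = [0.3857, 0.3000, 0.3143], E[r] = 0.0286, γ^t·E[r] = 0.005992, running G = 1.299562

G = 1.2996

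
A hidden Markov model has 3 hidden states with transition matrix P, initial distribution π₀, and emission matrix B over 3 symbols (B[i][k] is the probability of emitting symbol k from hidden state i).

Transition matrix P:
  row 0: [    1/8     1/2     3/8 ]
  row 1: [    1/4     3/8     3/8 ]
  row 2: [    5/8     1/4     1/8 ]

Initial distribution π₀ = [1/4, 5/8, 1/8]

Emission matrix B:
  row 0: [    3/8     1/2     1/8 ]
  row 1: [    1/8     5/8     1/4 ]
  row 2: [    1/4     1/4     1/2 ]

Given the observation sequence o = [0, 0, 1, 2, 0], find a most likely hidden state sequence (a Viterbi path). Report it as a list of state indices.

path = [0, 2, 0, 2, 0]

t=0: δ = [9.375e-02, 7.812e-02, 3.125e-02]  (obs o_0=0)
t=1: δ = [7.324e-03, 5.859e-03, 8.789e-03]  ψ = [1, 0, 0]  (obs o_1=0)
t=2: δ = [2.747e-03, 2.289e-03, 6.866e-04]  ψ = [2, 0, 0]  (obs o_2=1)
t=3: δ = [7.153e-05, 3.433e-04, 5.150e-04]  ψ = [1, 0, 0]  (obs o_3=2)
t=4: δ = [1.207e-04, 1.609e-05, 3.219e-05]  ψ = [2, 1, 1]  (obs o_4=0)
backtrack: best end state = 0; path = [0, 2, 0, 2, 0]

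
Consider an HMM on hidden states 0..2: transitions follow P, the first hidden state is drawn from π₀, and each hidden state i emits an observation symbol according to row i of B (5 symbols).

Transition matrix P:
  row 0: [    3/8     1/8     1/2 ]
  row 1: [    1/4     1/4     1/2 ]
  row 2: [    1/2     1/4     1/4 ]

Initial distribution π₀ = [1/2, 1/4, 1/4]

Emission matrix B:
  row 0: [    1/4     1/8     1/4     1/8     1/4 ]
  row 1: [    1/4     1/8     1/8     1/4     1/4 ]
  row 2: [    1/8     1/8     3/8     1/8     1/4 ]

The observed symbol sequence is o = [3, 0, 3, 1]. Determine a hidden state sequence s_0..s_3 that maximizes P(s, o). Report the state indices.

path = [0, 0, 2, 0]

t=0: δ = [6.250e-02, 6.250e-02, 3.125e-02]  (obs o_0=3)
t=1: δ = [5.859e-03, 3.906e-03, 3.906e-03]  ψ = [0, 1, 0]  (obs o_1=0)
t=2: δ = [2.747e-04, 2.441e-04, 3.662e-04]  ψ = [0, 1, 0]  (obs o_2=3)
t=3: δ = [2.289e-05, 1.144e-05, 1.717e-05]  ψ = [2, 2, 0]  (obs o_3=1)
backtrack: best end state = 0; path = [0, 0, 2, 0]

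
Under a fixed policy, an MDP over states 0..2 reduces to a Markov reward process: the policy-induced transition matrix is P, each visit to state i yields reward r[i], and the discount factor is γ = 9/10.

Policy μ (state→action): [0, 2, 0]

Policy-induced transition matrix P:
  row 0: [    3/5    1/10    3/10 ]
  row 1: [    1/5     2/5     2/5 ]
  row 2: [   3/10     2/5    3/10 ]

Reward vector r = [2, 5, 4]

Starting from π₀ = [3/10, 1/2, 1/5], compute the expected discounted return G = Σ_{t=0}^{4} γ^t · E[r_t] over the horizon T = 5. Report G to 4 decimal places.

t=0: π = [0.3000, 0.5000, 0.2000], E[r] = 3.9000, γ^t·E[r] = 3.900000, running G = 3.900000
t=1: π = [0.3400, 0.3100, 0.3500], E[r] = 3.6300, γ^t·E[r] = 3.267000, running G = 7.167000
t=2: π = [0.3710, 0.2980, 0.3310], E[r] = 3.5560, γ^t·E[r] = 2.880360, running G = 10.047360
t=3: π = [0.3815, 0.2887, 0.3298], E[r] = 3.5257, γ^t·E[r] = 2.570235, running G = 12.617595
t=4: π = [0.3856, 0.2856, 0.3289], E[r] = 3.5144, γ^t·E[r] = 2.305791, running G = 14.923387

G = 14.9234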